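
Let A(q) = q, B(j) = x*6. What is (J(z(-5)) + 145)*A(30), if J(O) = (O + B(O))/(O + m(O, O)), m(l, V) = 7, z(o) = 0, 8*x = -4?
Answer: 30360/7 ≈ 4337.1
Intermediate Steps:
x = -1/2 (x = (1/8)*(-4) = -1/2 ≈ -0.50000)
B(j) = -3 (B(j) = -1/2*6 = -3)
J(O) = (-3 + O)/(7 + O) (J(O) = (O - 3)/(O + 7) = (-3 + O)/(7 + O))
(J(z(-5)) + 145)*A(30) = ((-3 + 0)/(7 + 0) + 145)*30 = (-3/7 + 145)*30 = (1012/7)*30 = 30360/7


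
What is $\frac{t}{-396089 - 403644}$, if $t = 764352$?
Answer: $- \frac{764352}{799733} \approx -0.95576$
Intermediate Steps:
$\frac{t}{-396089 - 403644} = \frac{764352}{-396089 - 403644} = \frac{764352}{-799733} = 764352 \left(- \frac{1}{799733}\right) = - \frac{764352}{799733}$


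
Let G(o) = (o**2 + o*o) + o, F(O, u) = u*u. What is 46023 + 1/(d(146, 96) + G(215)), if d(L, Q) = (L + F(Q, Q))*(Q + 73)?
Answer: 77081299390/1674843 ≈ 46023.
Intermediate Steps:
F(O, u) = u**2
G(o) = o + 2*o**2 (G(o) = (o**2 + o**2) + o = 2*o**2 + o = o + 2*o**2)
d(L, Q) = (73 + Q)*(L + Q**2) (d(L, Q) = (L + Q**2)*(Q + 73) = (L + Q**2)*(73 + Q) = (73 + Q)*(L + Q**2))
46023 + 1/(d(146, 96) + G(215)) = 46023 + 1/((96**3 + 73*146 + 73*96**2 + 146*96) + 215*(1 + 2*215)) = 46023 + 1/((884736 + 10658 + 73*9216 + 14016) + 215*(1 + 430)) = 46023 + 1/((884736 + 10658 + 672768 + 14016) + 215*431) = 46023 + 1/(1582178 + 92665) = 46023 + 1/1674843 = 77081299390/1674843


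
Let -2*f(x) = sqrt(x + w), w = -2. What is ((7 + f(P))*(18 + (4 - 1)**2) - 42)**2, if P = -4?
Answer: 41031/2 - 3969*I*sqrt(6) ≈ 20516.0 - 9722.0*I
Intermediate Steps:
f(x) = -sqrt(-2 + x)/2 (f(x) = -sqrt(x - 2)/2 = -sqrt(-2 + x)/2)
((7 + f(P))*(18 + (4 - 1)**2) - 42)**2 = ((7 - sqrt(-2 - 4)/2)*(18 + (4 - 1)**2) - 42)**2 = ((7 - I*sqrt(6)/2)*(18 + 3**2) - 42)**2 = ((7 - I*sqrt(6)/2)*(18 + 9) - 42)**2 = ((7 - I*sqrt(6)/2)*27 - 42)**2 = ((189 - 27*I*sqrt(6)/2) - 42)**2 = (147 - 27*I*sqrt(6)/2)**2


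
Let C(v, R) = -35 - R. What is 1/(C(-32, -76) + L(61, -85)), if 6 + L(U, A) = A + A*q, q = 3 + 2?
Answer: -1/475 ≈ -0.0021053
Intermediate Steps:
q = 5
L(U, A) = -6 + 6*A (L(U, A) = -6 + (A + A*5) = -6 + (A + 5*A) = -6 + 6*A)
1/(C(-32, -76) + L(61, -85)) = 1/((-35 - 1*(-76)) + (-6 + 6*(-85))) = 1/((-35 + 76) + (-6 - 510)) = 1/(41 - 516) = 1/(-475) = -1/475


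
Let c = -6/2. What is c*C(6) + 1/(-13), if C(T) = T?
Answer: -235/13 ≈ -18.077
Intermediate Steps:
c = -3 (c = -6*½ = -3)
c*C(6) + 1/(-13) = -3*6 + 1/(-13) = -18 - 1/13 = -235/13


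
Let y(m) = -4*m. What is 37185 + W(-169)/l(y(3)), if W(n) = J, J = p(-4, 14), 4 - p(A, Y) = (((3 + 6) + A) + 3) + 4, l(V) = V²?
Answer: 669329/18 ≈ 37185.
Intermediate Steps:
p(A, Y) = -12 - A (p(A, Y) = 4 - ((((3 + 6) + A) + 3) + 4) = 4 - (((9 + A) + 3) + 4) = 4 - ((12 + A) + 4) = 4 - (16 + A) = 4 + (-16 - A) = -12 - A)
J = -8 (J = -12 - 1*(-4) = -12 + 4 = -8)
W(n) = -8
37185 + W(-169)/l(y(3)) = 37185 - 8/((-4*3)²) = 37185 - 8/((-12)²) = 37185 - 8/144 = 37185 - 8*1/144 = 37185 - 1/18 = 669329/18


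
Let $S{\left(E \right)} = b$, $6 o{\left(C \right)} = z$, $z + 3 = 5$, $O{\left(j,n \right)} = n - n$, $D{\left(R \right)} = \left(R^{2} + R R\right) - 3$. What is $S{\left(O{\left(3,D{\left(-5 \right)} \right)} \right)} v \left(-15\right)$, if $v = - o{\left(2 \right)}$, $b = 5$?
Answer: $25$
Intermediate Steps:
$D{\left(R \right)} = -3 + 2 R^{2}$ ($D{\left(R \right)} = \left(R^{2} + R^{2}\right) - 3 = 2 R^{2} - 3 = -3 + 2 R^{2}$)
$O{\left(j,n \right)} = 0$
$z = 2$ ($z = -3 + 5 = 2$)
$o{\left(C \right)} = \frac{1}{3}$ ($o{\left(C \right)} = \frac{1}{6} \cdot 2 = \frac{1}{3}$)
$S{\left(E \right)} = 5$
$v = - \frac{1}{3}$ ($v = \left(-1\right) \frac{1}{3} = - \frac{1}{3} \approx -0.33333$)
$S{\left(O{\left(3,D{\left(-5 \right)} \right)} \right)} v \left(-15\right) = 5 \left(- \frac{1}{3}\right) \left(-15\right) = \left(- \frac{5}{3}\right) \left(-15\right) = 25$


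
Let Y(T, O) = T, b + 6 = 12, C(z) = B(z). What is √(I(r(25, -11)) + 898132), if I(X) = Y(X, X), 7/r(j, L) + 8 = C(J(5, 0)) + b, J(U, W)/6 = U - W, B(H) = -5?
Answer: √898131 ≈ 947.70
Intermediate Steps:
J(U, W) = -6*W + 6*U (J(U, W) = 6*(U - W) = -6*W + 6*U)
C(z) = -5
b = 6 (b = -6 + 12 = 6)
r(j, L) = -1 (r(j, L) = 7/(-8 + (-5 + 6)) = 7/(-8 + 1) = 7/(-7) = 7*(-⅐) = -1)
I(X) = X
√(I(r(25, -11)) + 898132) = √(-1 + 898132) = √898131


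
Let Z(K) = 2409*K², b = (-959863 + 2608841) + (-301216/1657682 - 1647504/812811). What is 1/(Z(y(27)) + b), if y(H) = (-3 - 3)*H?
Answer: 224563694017/14567620147203725174 ≈ 1.5415e-8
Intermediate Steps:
y(H) = -6*H
b = 370300095054530642/224563694017 (b = 1648978 + (-301216*1/1657682 - 1647504*1/812811) = 1648978 + (-150608/828841 - 549168/270937) = 1648978 - 495978233984/224563694017 = 370300095054530642/224563694017 ≈ 1.6490e+6)
1/(Z(y(27)) + b) = 1/(2409*(-6*27)² + 370300095054530642/224563694017) = 1/(2409*(-162)² + 370300095054530642/224563694017) = 1/(2409*26244 + 370300095054530642/224563694017) = 1/(63221796 + 370300095054530642/224563694017) = 1/(14567620147203725174/224563694017) = 224563694017/14567620147203725174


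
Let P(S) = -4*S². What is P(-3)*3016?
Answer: -108576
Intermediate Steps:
P(-3)*3016 = -4*(-3)²*3016 = -4*9*3016 = -36*3016 = -108576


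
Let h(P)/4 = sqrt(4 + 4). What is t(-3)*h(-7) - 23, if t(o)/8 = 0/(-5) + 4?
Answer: -23 + 256*sqrt(2) ≈ 339.04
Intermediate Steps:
h(P) = 8*sqrt(2) (h(P) = 4*sqrt(4 + 4) = 4*sqrt(8) = 4*(2*sqrt(2)) = 8*sqrt(2))
t(o) = 32 (t(o) = 8*(0/(-5) + 4) = 8*(0*(-1/5) + 4) = 8*(0 + 4) = 8*4 = 32)
t(-3)*h(-7) - 23 = 32*(8*sqrt(2)) - 23 = 256*sqrt(2) - 23 = -23 + 256*sqrt(2)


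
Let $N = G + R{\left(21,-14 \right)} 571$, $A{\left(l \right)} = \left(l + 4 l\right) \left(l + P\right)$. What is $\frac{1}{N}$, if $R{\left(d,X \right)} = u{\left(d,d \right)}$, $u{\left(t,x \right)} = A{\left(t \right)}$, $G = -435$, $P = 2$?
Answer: $\frac{1}{1378530} \approx 7.2541 \cdot 10^{-7}$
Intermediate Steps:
$A{\left(l \right)} = 5 l \left(2 + l\right)$ ($A{\left(l \right)} = \left(l + 4 l\right) \left(l + 2\right) = 5 l \left(2 + l\right)$)
$u{\left(t,x \right)} = 5 t \left(2 + t\right)$
$R{\left(d,X \right)} = 5 d \left(2 + d\right)$
$N = 1378530$ ($N = -435 + 5 \cdot 21 \left(2 + 21\right) 571 = -435 + 5 \cdot 21 \cdot 23 \cdot 571 = -435 + 2415 \cdot 571 = -435 + 1378965 = 1378530$)
$\frac{1}{N} = \frac{1}{1378530}$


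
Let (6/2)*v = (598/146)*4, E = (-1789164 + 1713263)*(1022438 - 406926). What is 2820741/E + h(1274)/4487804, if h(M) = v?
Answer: -97015413249863/1639849481832601704 ≈ -5.9161e-5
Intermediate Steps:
E = -46717976312 (E = -75901*615512 = -46717976312)
v = 1196/219 (v = ((598/146)*4)/3 = ((598*(1/146))*4)/3 = ((299/73)*4)/3 = (1/3)*(1196/73) = 1196/219 ≈ 5.4612)
h(M) = 1196/219
2820741/E + h(1274)/4487804 = 2820741/(-46717976312) + (1196/219)/4487804 = 2820741*(-1/46717976312) + (1196/219)*(1/4487804) = -402963/6673996616 + 299/245707269 = -97015413249863/1639849481832601704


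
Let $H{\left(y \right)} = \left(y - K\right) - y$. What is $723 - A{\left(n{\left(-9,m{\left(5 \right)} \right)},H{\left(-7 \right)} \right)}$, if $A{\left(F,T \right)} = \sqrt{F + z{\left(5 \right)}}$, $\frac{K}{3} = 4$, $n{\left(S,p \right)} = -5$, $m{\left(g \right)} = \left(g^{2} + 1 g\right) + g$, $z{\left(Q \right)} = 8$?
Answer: $723 - \sqrt{3} \approx 721.27$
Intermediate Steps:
$m{\left(g \right)} = g^{2} + 2 g$ ($m{\left(g \right)} = \left(g^{2} + g\right) + g = \left(g + g^{2}\right) + g = g^{2} + 2 g$)
$K = 12$ ($K = 3 \cdot 4 = 12$)
$H{\left(y \right)} = -12$ ($H{\left(y \right)} = \left(y - 12\right) - y = \left(-12 + y\right) - y = -12$)
$A{\left(F,T \right)} = \sqrt{8 + F}$ ($A{\left(F,T \right)} = \sqrt{F + 8} = \sqrt{8 + F}$)
$723 - A{\left(n{\left(-9,m{\left(5 \right)} \right)},H{\left(-7 \right)} \right)} = 723 - \sqrt{8 - 5} = 723 - \sqrt{3}$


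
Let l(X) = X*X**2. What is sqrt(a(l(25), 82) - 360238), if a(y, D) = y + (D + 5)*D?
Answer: I*sqrt(337479) ≈ 580.93*I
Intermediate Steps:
l(X) = X**3
a(y, D) = y + D*(5 + D) (a(y, D) = y + (5 + D)*D = y + D*(5 + D))
sqrt(a(l(25), 82) - 360238) = sqrt((25**3 + 82**2 + 5*82) - 360238) = sqrt((15625 + 6724 + 410) - 360238) = sqrt(22759 - 360238) = sqrt(-337479) = I*sqrt(337479)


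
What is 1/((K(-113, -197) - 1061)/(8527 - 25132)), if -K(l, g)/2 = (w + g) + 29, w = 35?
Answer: 1107/53 ≈ 20.887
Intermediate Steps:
K(l, g) = -128 - 2*g (K(l, g) = -2*((35 + g) + 29) = -2*(64 + g) = -128 - 2*g)
1/((K(-113, -197) - 1061)/(8527 - 25132)) = 1/(((-128 - 2*(-197)) - 1061)/(8527 - 25132)) = 1/(((-128 + 394) - 1061)/(-16605)) = 1/((266 - 1061)*(-1/16605)) = 1/(-795*(-1/16605)) = 1/(53/1107) = 1107/53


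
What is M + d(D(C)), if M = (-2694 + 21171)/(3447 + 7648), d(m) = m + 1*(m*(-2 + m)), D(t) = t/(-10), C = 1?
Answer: 393949/221900 ≈ 1.7753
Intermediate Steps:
D(t) = -t/10 (D(t) = t*(-1/10) = -t/10)
d(m) = m + m*(-2 + m)
M = 18477/11095 ≈ 1.6653
M + d(D(C)) = 18477/11095 + (-1/10*1)*(-1 - 1/10*1) = 18477/11095 - (-1 - 1/10)/10 = 18477/11095 - 1/10*(-11/10) = 18477/11095 + 11/100 = 393949/221900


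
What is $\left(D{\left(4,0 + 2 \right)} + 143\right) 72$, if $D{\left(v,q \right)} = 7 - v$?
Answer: $10512$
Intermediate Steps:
$\left(D{\left(4,0 + 2 \right)} + 143\right) 72 = \left(\left(7 - 4\right) + 143\right) 72 = \left(3 + 143\right) 72 = 146 \cdot 72 = 10512$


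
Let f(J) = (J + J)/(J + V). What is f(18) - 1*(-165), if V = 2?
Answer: 834/5 ≈ 166.80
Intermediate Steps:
f(J) = 2*J/(2 + J) (f(J) = (J + J)/(J + 2) = (2*J)/(2 + J) = 2*J/(2 + J))
f(18) - 1*(-165) = 2*18/(2 + 18) - 1*(-165) = 2*18/20 + 165 = 2*18*(1/20) + 165 = 9/5 + 165 = 834/5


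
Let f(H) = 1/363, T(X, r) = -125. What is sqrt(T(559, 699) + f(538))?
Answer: 7*I*sqrt(2778)/33 ≈ 11.18*I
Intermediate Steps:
f(H) = 1/363
sqrt(T(559, 699) + f(538)) = sqrt(-125 + 1/363) = sqrt(-45374/363) = 7*I*sqrt(2778)/33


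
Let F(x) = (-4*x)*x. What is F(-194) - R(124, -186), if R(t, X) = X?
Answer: -150358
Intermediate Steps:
F(x) = -4*x**2
F(-194) - R(124, -186) = -4*(-194)**2 - 1*(-186) = -4*37636 + 186 = -150544 + 186 = -150358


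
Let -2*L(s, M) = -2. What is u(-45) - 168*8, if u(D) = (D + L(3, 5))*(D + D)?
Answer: 2616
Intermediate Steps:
L(s, M) = 1 (L(s, M) = -½*(-2) = 1)
u(D) = 2*D*(1 + D) (u(D) = (D + 1)*(D + D) = (1 + D)*(2*D) = 2*D*(1 + D))
u(-45) - 168*8 = 2*(-45)*(1 - 45) - 168*8 = 2*(-45)*(-44) - 1344 = 3960 - 1344 = 2616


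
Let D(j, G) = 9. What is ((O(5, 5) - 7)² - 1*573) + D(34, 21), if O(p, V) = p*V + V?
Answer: -35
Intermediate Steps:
O(p, V) = V + V*p (O(p, V) = V*p + V = V + V*p)
((O(5, 5) - 7)² - 1*573) + D(34, 21) = ((5*(1 + 5) - 7)² - 1*573) + 9 = ((5*6 - 7)² - 573) + 9 = ((30 - 7)² - 573) + 9 = (23² - 573) + 9 = (529 - 573) + 9 = -44 + 9 = -35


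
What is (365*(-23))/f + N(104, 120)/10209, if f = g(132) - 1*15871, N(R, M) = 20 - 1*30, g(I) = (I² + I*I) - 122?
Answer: -5726207/12832713 ≈ -0.44622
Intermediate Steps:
g(I) = -122 + 2*I² (g(I) = (I² + I²) - 122 = 2*I² - 122 = -122 + 2*I²)
N(R, M) = -10 (N(R, M) = 20 - 30 = -10)
f = 18855 (f = (-122 + 2*132²) - 1*15871 = (-122 + 2*17424) - 15871 = (-122 + 34848) - 15871 = 34726 - 15871 = 18855)
(365*(-23))/f + N(104, 120)/10209 = (365*(-23))/18855 - 10/10209 = -8395*1/18855 - 10*1/10209 = -1679/3771 - 10/10209 = -5726207/12832713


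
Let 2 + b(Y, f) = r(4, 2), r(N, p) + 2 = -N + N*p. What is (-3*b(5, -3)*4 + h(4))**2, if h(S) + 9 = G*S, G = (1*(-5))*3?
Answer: 4761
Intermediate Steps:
G = -15 (G = -5*3 = -15)
r(N, p) = -2 - N + N*p (r(N, p) = -2 + (-N + N*p) = -2 - N + N*p)
b(Y, f) = 0 (b(Y, f) = -2 + (-2 - 1*4 + 4*2) = -2 + (-2 - 4 + 8) = -2 + 2 = 0)
h(S) = -9 - 15*S
(-3*b(5, -3)*4 + h(4))**2 = (-3*0*4 + (-9 - 15*4))**2 = (0*4 + (-9 - 60))**2 = (0 - 69)**2 = (-69)**2 = 4761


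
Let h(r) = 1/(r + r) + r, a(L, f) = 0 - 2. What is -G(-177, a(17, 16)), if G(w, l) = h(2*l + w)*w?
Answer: -11597571/362 ≈ -32038.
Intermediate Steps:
a(L, f) = -2
h(r) = r + 1/(2*r) (h(r) = 1/(2*r) + r = r + 1/(2*r))
G(w, l) = w*(w + 1/(2*(w + 2*l)) + 2*l) (G(w, l) = ((2*l + w) + 1/(2*(2*l + w)))*w = ((w + 2*l) + 1/(2*(w + 2*l)))*w = (w + 1/(2*(w + 2*l)) + 2*l)*w = w*(w + 1/(2*(w + 2*l)) + 2*l))
-G(-177, a(17, 16)) = -(-177)*(1 + 2*(-177 + 2*(-2))**2)/(2*(-177 + 2*(-2))) = -(-177)*(1 + 2*(-177 - 4)**2)/(2*(-177 - 4)) = -(-177)*(1 + 2*(-181)**2)/(2*(-181)) = -(-177)*(-1)*(1 + 2*32761)/(2*181) = -(-177)*(-1)*(1 + 65522)/(2*181) = -(-177)*(-1)*65523/(2*181) = -1*11597571/362 = -11597571/362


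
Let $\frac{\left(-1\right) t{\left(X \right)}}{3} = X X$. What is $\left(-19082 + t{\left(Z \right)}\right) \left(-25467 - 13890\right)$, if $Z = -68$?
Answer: $1296970578$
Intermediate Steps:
$t{\left(X \right)} = - 3 X^{2}$ ($t{\left(X \right)} = - 3 X X = - 3 X^{2}$)
$\left(-19082 + t{\left(Z \right)}\right) \left(-25467 - 13890\right) = \left(-19082 - 3 \left(-68\right)^{2}\right) \left(-25467 - 13890\right) = \left(-19082 - 13872\right) \left(-39357\right) = \left(-32954\right) \left(-39357\right) = 1296970578$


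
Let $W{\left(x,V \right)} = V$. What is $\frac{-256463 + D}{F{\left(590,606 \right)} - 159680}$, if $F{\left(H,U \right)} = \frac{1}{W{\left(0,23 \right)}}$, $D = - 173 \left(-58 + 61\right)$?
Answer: $\frac{5910586}{3672639} \approx 1.6094$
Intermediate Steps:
$D = -519$ ($D = \left(-173\right) 3 = -519$)
$F{\left(H,U \right)} = \frac{1}{23}$
$\frac{-256463 + D}{F{\left(590,606 \right)} - 159680} = \frac{-256463 - 519}{\frac{1}{23} - 159680} = - \frac{256982}{\frac{1}{23} - 159680} = - \frac{256982}{- \frac{3672639}{23}} = \left(-256982\right) \left(- \frac{23}{3672639}\right) = \frac{5910586}{3672639}$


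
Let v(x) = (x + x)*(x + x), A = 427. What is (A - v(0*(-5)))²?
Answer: 182329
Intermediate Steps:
v(x) = 4*x² (v(x) = (2*x)*(2*x) = 4*x²)
(A - v(0*(-5)))² = (427 - 4*(0*(-5))²)² = (427 - 4*0²)² = (427 - 4*0)² = (427 - 1*0)² = (427 + 0)² = 427² = 182329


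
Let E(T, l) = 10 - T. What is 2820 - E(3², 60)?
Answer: 2819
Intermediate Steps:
2820 - E(3², 60) = 2820 - (10 - 1*3²) = 2820 - (10 - 1*9) = 2820 - (10 - 9) = 2820 - 1*1 = 2820 - 1 = 2819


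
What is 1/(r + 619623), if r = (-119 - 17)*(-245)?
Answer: 1/652943 ≈ 1.5315e-6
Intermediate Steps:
r = 33320 (r = -136*(-245) = 33320)
1/(r + 619623) = 1/(33320 + 619623) = 1/652943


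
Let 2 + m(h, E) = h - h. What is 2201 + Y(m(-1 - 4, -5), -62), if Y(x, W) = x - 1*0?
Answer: 2199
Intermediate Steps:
m(h, E) = -2 (m(h, E) = -2 + (h - h) = -2 + 0 = -2)
Y(x, W) = x (Y(x, W) = x + 0 = x)
2201 + Y(m(-1 - 4, -5), -62) = 2201 - 2 = 2199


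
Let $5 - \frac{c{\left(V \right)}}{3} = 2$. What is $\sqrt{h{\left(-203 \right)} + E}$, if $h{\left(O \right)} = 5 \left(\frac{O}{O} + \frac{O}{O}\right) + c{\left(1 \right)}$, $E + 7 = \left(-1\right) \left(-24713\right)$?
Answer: $5 \sqrt{989} \approx 157.24$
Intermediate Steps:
$E = 24706$ ($E = -7 - -24713 = -7 + 24713 = 24706$)
$c{\left(V \right)} = 9$ ($c{\left(V \right)} = 15 - 6 = 9$)
$h{\left(O \right)} = 19$ ($h{\left(O \right)} = 5 \left(\frac{O}{O} + \frac{O}{O}\right) + 9 = 5 \left(1 + 1\right) + 9 = 5 \cdot 2 + 9 = 10 + 9 = 19$)
$\sqrt{h{\left(-203 \right)} + E} = \sqrt{19 + 24706} = \sqrt{24725} = 5 \sqrt{989}$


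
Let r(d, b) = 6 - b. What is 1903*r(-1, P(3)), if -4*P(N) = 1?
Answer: 47575/4 ≈ 11894.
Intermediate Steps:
P(N) = -¼ (P(N) = -¼*1 = -¼)
1903*r(-1, P(3)) = 1903*(6 - 1*(-¼)) = 1903*(6 + ¼) = 1903*(25/4) = 47575/4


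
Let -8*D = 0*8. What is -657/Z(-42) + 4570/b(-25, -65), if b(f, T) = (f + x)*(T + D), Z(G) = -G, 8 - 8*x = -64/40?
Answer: -39259/3094 ≈ -12.689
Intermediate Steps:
D = 0 (D = -0*8 = -⅛*0 = 0)
x = 6/5 (x = 1 - (-8)/40 = 1 - ⅛*(-8/5) = 1 + ⅕ = 6/5 ≈ 1.2000)
b(f, T) = T*(6/5 + f) (b(f, T) = (f + 6/5)*(T + 0) = (6/5 + f)*T = T*(6/5 + f))
-657/Z(-42) + 4570/b(-25, -65) = -657/((-1*(-42))) + 4570/(((⅕)*(-65)*(6 + 5*(-25)))) = -657/42 + 4570/(((⅕)*(-65)*(6 - 125))) = -657*1/42 + 4570/(((⅕)*(-65)*(-119))) = -219/14 + 4570/1547 = -39259/3094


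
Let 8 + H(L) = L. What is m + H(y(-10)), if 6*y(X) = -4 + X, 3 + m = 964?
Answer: 2852/3 ≈ 950.67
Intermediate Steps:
m = 961 (m = -3 + 964 = 961)
y(X) = -2/3 + X/6 (y(X) = (-4 + X)/6 = -2/3 + X/6)
H(L) = -8 + L
m + H(y(-10)) = 961 + (-8 + (-2/3 + (1/6)*(-10))) = 961 + (-8 + (-2/3 - 5/3)) = 961 + (-8 - 7/3) = 961 - 31/3 = 2852/3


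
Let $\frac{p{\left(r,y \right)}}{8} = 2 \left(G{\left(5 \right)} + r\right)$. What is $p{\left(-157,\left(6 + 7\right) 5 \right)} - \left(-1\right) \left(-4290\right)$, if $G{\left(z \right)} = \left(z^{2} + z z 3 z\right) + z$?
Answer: $-322$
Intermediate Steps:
$G{\left(z \right)} = z + z^{2} + 3 z^{3}$ ($G{\left(z \right)} = \left(z^{2} + z^{2} \cdot 3 z\right) + z = \left(z^{2} + 3 z^{2} z\right) + z = \left(z^{2} + 3 z^{3}\right) + z = z + z^{2} + 3 z^{3}$)
$p{\left(r,y \right)} = 6480 + 16 r$ ($p{\left(r,y \right)} = 8 \cdot 2 \left(5 \left(1 + 5 + 3 \cdot 5^{2}\right) + r\right) = 8 \cdot 2 \left(5 \left(1 + 5 + 3 \cdot 25\right) + r\right) = 8 \cdot 2 \left(5 \left(1 + 5 + 75\right) + r\right) = 8 \cdot 2 \left(5 \cdot 81 + r\right) = 8 \cdot 2 \left(405 + r\right) = 8 \left(810 + 2 r\right) = 6480 + 16 r$)
$p{\left(-157,\left(6 + 7\right) 5 \right)} - \left(-1\right) \left(-4290\right) = \left(6480 + 16 \left(-157\right)\right) - \left(-1\right) \left(-4290\right) = \left(6480 - 2512\right) - 4290 = 3968 - 4290 = -322$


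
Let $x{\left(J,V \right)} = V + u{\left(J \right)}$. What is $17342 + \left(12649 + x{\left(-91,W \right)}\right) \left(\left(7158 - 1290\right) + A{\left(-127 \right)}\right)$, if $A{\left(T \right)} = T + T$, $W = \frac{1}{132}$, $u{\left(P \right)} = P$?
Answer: $\frac{4654187771}{66} \approx 7.0518 \cdot 10^{7}$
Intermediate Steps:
$W = \frac{1}{132} \approx 0.0075758$
$A{\left(T \right)} = 2 T$
$x{\left(J,V \right)} = J + V$ ($x{\left(J,V \right)} = V + J = J + V$)
$17342 + \left(12649 + x{\left(-91,W \right)}\right) \left(\left(7158 - 1290\right) + A{\left(-127 \right)}\right) = 17342 + \left(12649 + \left(-91 + \frac{1}{132}\right)\right) \left(\left(7158 - 1290\right) + 2 \left(-127\right)\right) = 17342 + \left(12649 - \frac{12011}{132}\right) \left(\left(7158 - 1290\right) - 254\right) = 17342 + \frac{1657657 \left(5868 - 254\right)}{132} = 17342 + \frac{1657657}{132} \cdot 5614 = 17342 + \frac{4653043199}{66} = \frac{4654187771}{66}$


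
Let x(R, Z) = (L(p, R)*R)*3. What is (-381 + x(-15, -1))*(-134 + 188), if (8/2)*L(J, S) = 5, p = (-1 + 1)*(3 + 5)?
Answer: -47223/2 ≈ -23612.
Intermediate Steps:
p = 0 (p = 0*8 = 0)
L(J, S) = 5/4 (L(J, S) = (1/4)*5 = 5/4)
x(R, Z) = 15*R/4 (x(R, Z) = (5*R/4)*3 = 15*R/4)
(-381 + x(-15, -1))*(-134 + 188) = (-381 + (15/4)*(-15))*(-134 + 188) = (-381 - 225/4)*54 = -1749/4*54 = -47223/2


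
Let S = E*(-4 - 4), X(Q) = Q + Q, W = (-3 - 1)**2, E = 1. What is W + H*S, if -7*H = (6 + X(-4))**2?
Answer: 144/7 ≈ 20.571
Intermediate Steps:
W = 16 (W = (-4)**2 = 16)
X(Q) = 2*Q
S = -8 (S = 1*(-4 - 4) = 1*(-8) = -8)
H = -4/7 (H = -(6 + 2*(-4))**2/7 = -(6 - 8)**2/7 = -1/7*(-2)**2 = -1/7*4 = -4/7 ≈ -0.57143)
W + H*S = 16 - 4/7*(-8) = 16 + 32/7 = 144/7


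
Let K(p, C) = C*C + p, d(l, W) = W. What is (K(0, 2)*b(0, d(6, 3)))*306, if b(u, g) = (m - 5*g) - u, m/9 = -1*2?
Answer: -40392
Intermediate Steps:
m = -18 (m = 9*(-1*2) = 9*(-2) = -18)
K(p, C) = p + C**2 (K(p, C) = C**2 + p = p + C**2)
b(u, g) = -18 - u - 5*g (b(u, g) = (-18 - 5*g) - u = -18 - u - 5*g)
(K(0, 2)*b(0, d(6, 3)))*306 = ((0 + 2**2)*(-18 - 1*0 - 5*3))*306 = ((0 + 4)*(-18 + 0 - 15))*306 = (4*(-33))*306 = -132*306 = -40392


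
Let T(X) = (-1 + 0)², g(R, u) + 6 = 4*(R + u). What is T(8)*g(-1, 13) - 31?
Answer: 11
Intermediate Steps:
g(R, u) = -6 + 4*R + 4*u (g(R, u) = -6 + 4*(R + u) = -6 + (4*R + 4*u) = -6 + 4*R + 4*u)
T(X) = 1 (T(X) = (-1)² = 1)
T(8)*g(-1, 13) - 31 = 1*(-6 + 4*(-1) + 4*13) - 31 = 1*(-6 - 4 + 52) - 31 = 1*42 - 31 = 42 - 31 = 11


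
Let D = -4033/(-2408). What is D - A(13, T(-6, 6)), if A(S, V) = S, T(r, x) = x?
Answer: -27271/2408 ≈ -11.325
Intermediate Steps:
D = 4033/2408 (D = -4033*(-1/2408) = 4033/2408 ≈ 1.6748)
D - A(13, T(-6, 6)) = 4033/2408 - 1*13 = 4033/2408 - 13 = -27271/2408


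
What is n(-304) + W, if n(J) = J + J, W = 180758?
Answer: 180150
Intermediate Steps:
n(J) = 2*J
n(-304) + W = 2*(-304) + 180758 = -608 + 180758 = 180150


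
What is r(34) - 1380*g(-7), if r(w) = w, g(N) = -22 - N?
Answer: 20734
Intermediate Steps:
r(34) - 1380*g(-7) = 34 - 1380*(-22 - 1*(-7)) = 34 - 1380*(-22 + 7) = 34 - 1380*(-15) = 34 + 20700 = 20734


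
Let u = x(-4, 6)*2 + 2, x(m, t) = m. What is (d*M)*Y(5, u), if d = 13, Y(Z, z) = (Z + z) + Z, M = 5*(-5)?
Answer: -1300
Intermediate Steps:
M = -25
u = -6 (u = -4*2 + 2 = -8 + 2 = -6)
Y(Z, z) = z + 2*Z
(d*M)*Y(5, u) = (13*(-25))*(-6 + 2*5) = -325*(-6 + 10) = -325*4 = -1300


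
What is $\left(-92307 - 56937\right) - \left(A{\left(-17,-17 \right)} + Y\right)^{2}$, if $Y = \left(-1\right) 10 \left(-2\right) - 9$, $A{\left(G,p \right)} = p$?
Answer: $-149280$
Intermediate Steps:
$Y = 11$ ($Y = \left(-10\right) \left(-2\right) - 9 = 20 - 9 = 11$)
$\left(-92307 - 56937\right) - \left(A{\left(-17,-17 \right)} + Y\right)^{2} = \left(-92307 - 56937\right) - \left(-17 + 11\right)^{2} = -149244 - \left(-6\right)^{2} = -149244 - 36 = -149280$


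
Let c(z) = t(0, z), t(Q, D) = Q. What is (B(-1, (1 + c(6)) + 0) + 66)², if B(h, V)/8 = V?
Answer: 5476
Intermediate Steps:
c(z) = 0
B(h, V) = 8*V
(B(-1, (1 + c(6)) + 0) + 66)² = (8*((1 + 0) + 0) + 66)² = (8*(1 + 0) + 66)² = (8*1 + 66)² = (8 + 66)² = 74² = 5476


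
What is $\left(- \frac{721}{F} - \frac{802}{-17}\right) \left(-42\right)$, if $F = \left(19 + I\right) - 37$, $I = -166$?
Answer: $- \frac{3356325}{1564} \approx -2146.0$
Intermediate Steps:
$F = -184$ ($F = \left(19 - 166\right) - 37 = -147 - 37 = -184$)
$\left(- \frac{721}{F} - \frac{802}{-17}\right) \left(-42\right) = \left(- \frac{721}{-184} - \frac{802}{-17}\right) \left(-42\right) = \left(\left(-721\right) \left(- \frac{1}{184}\right) - - \frac{802}{17}\right) \left(-42\right) = \left(\frac{721}{184} + \frac{802}{17}\right) \left(-42\right) = \frac{159825}{3128} \left(-42\right) = - \frac{3356325}{1564}$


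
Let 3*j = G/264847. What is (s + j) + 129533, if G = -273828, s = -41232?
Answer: 23386163671/264847 ≈ 88301.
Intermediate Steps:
j = -91276/264847 (j = (-273828/264847)/3 = (-273828*1/264847)/3 = (1/3)*(-273828/264847) = -91276/264847 ≈ -0.34464)
(s + j) + 129533 = (-41232 - 91276/264847) + 129533 = -10920262780/264847 + 129533 = 23386163671/264847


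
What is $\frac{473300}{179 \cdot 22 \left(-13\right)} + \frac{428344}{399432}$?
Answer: $- \frac{949559789}{116184783} \approx -8.1728$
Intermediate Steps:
$\frac{473300}{179 \cdot 22 \left(-13\right)} + \frac{428344}{399432} = \frac{473300}{3938 \left(-13\right)} + 428344 \cdot \frac{1}{399432} = \frac{473300}{-51194} + \frac{53543}{49929} = 473300 \left(- \frac{1}{51194}\right) + \frac{53543}{49929} = - \frac{236650}{25597} + \frac{53543}{49929} = - \frac{949559789}{116184783}$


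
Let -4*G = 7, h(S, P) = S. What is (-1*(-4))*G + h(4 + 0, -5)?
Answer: -3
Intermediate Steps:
G = -7/4 (G = -1/4*7 = -7/4 ≈ -1.7500)
(-1*(-4))*G + h(4 + 0, -5) = -1*(-4)*(-7/4) + (4 + 0) = 4*(-7/4) + 4 = -7 + 4 = -3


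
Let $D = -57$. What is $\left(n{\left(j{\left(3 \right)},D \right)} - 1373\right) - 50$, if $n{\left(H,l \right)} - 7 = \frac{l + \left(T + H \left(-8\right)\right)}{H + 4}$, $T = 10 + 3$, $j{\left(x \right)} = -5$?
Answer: $-1412$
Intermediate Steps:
$T = 13$
$n{\left(H,l \right)} = 7 + \frac{13 + l - 8 H}{4 + H}$ ($n{\left(H,l \right)} = 7 + \frac{l + \left(13 + H \left(-8\right)\right)}{H + 4} = 7 + \frac{l - \left(-13 + 8 H\right)}{4 + H} = 7 + \frac{13 + l - 8 H}{4 + H}$)
$\left(n{\left(j{\left(3 \right)},D \right)} - 1373\right) - 50 = \left(\frac{41 - 57 - -5}{4 - 5} - 1373\right) - 50 = \left(\frac{41 - 57 + 5}{-1} - 1373\right) - 50 = \left(\left(-1\right) \left(-11\right) - 1373\right) - 50 = \left(11 - 1373\right) - 50 = -1362 - 50 = -1412$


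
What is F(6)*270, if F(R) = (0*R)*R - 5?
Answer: -1350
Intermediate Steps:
F(R) = -5 (F(R) = 0*R - 5 = 0 - 5 = -5)
F(6)*270 = -5*270 = -1350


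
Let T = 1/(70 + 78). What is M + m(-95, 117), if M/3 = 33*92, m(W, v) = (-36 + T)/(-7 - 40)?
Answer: 63360575/6956 ≈ 9108.8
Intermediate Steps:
T = 1/148 ≈ 0.0067568
m(W, v) = 5327/6956 (m(W, v) = (-36 + 1/148)/(-7 - 40) = -5327/148/(-47) = -5327/148*(-1/47) = 5327/6956)
M = 9108 (M = 3*(33*92) = 3*3036 = 9108)
M + m(-95, 117) = 9108 + 5327/6956 = 63360575/6956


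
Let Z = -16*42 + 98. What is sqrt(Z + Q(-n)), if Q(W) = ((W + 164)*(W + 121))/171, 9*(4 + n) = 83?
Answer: 4*I*sqrt(7672979)/513 ≈ 21.599*I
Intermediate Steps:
n = 47/9 (n = -4 + (1/9)*83 = -4 + 83/9 = 47/9 ≈ 5.2222)
Q(W) = (121 + W)*(164 + W)/171 (Q(W) = ((164 + W)*(121 + W))*(1/171) = ((121 + W)*(164 + W))*(1/171) = (121 + W)*(164 + W)/171)
Z = -574 (Z = -672 + 98 = -574)
sqrt(Z + Q(-n)) = sqrt(-574 + (19844/171 + (-1*47/9)**2/171 + 5*(-1*47/9)/3)) = sqrt(-574 + (19844/171 + (-47/9)**2/171 + (5/3)*(-47/9))) = sqrt(-574 + (19844/171 + (1/171)*(2209/81) - 235/27)) = sqrt(-574 + (19844/171 + 2209/13851 - 235/27)) = sqrt(-574 + 1489018/13851) = sqrt(-6461456/13851) = 4*I*sqrt(7672979)/513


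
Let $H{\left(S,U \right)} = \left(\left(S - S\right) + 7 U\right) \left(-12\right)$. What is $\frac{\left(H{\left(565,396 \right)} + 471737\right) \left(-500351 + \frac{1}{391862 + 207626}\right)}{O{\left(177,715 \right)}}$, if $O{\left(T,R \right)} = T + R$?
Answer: $- \frac{131521914526501751}{534743296} \approx -2.4595 \cdot 10^{8}$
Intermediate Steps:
$H{\left(S,U \right)} = - 84 U$ ($H{\left(S,U \right)} = \left(0 + 7 U\right) \left(-12\right) = 7 U \left(-12\right) = - 84 U$)
$O{\left(T,R \right)} = R + T$
$\frac{\left(H{\left(565,396 \right)} + 471737\right) \left(-500351 + \frac{1}{391862 + 207626}\right)}{O{\left(177,715 \right)}} = \frac{\left(\left(-84\right) 396 + 471737\right) \left(-500351 + \frac{1}{391862 + 207626}\right)}{715 + 177} = \frac{\left(-33264 + 471737\right) \left(-500351 + \frac{1}{599488}\right)}{892} = 438473 \left(-500351 + \frac{1}{599488}\right) \frac{1}{892} = 438473 \left(- \frac{299954420287}{599488}\right) \frac{1}{892} = \left(- \frac{131521914526501751}{599488}\right) \frac{1}{892} = - \frac{131521914526501751}{534743296}$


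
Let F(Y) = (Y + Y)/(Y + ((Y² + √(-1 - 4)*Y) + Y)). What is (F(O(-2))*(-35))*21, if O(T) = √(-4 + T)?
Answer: 1470*I/(√5 + √6 - 2*I) ≈ -113.28 + 265.38*I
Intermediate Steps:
F(Y) = 2*Y/(Y² + 2*Y + I*Y*√5) (F(Y) = (2*Y)/(Y + ((Y² + √(-5)*Y) + Y)) = (2*Y)/(Y + ((Y² + (I*√5)*Y) + Y)) = (2*Y)/(Y + ((Y² + I*Y*√5) + Y)) = (2*Y)/(Y + (Y + Y² + I*Y*√5)) = (2*Y)/(Y² + 2*Y + I*Y*√5) = 2*Y/(Y² + 2*Y + I*Y*√5))
(F(O(-2))*(-35))*21 = ((2/(2 + √(-4 - 2) + I*√5))*(-35))*21 = ((2/(2 + √(-6) + I*√5))*(-35))*21 = ((2/(2 + I*√6 + I*√5))*(-35))*21 = ((2/(2 + I*√5 + I*√6))*(-35))*21 = -70/(2 + I*√5 + I*√6)*21 = -1470/(2 + I*√5 + I*√6)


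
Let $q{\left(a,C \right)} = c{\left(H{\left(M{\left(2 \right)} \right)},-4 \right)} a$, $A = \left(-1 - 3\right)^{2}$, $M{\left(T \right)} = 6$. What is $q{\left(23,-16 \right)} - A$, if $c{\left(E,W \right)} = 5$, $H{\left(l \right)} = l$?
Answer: $99$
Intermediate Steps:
$A = 16$ ($A = \left(-4\right)^{2} = 16$)
$q{\left(a,C \right)} = 5 a$
$q{\left(23,-16 \right)} - A = 5 \cdot 23 - 16 = 115 - 16 = 99$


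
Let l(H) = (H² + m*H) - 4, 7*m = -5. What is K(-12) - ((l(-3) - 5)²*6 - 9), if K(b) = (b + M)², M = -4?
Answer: 11635/49 ≈ 237.45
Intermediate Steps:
m = -5/7 (m = (⅐)*(-5) = -5/7 ≈ -0.71429)
l(H) = -4 + H² - 5*H/7 (l(H) = (H² - 5*H/7) - 4 = -4 + H² - 5*H/7)
K(b) = (-4 + b)² (K(b) = (b - 4)² = (-4 + b)²)
K(-12) - ((l(-3) - 5)²*6 - 9) = (-4 - 12)² - (((-4 + (-3)² - 5/7*(-3)) - 5)²*6 - 9) = (-16)² - (((-4 + 9 + 15/7) - 5)²*6 - 9) = 256 - ((50/7 - 5)²*6 - 9) = 256 - ((15/7)²*6 - 9) = 256 - ((225/49)*6 - 9) = 256 - (1350/49 - 9) = 256 - 1*909/49 = 256 - 909/49 = 11635/49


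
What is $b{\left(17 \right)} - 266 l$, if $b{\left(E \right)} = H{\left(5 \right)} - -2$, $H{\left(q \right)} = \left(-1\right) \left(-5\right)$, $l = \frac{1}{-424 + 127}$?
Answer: $\frac{2345}{297} \approx 7.8956$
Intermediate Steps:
$l = - \frac{1}{297}$ ($l = \frac{1}{-297} = - \frac{1}{297} \approx -0.003367$)
$H{\left(q \right)} = 5$
$b{\left(E \right)} = 7$ ($b{\left(E \right)} = 5 - -2 = 5 + 2 = 7$)
$b{\left(17 \right)} - 266 l = 7 - - \frac{266}{297} = 7 + \frac{266}{297} = \frac{2345}{297}$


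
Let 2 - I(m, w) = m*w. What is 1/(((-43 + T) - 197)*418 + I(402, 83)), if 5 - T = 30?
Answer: -1/144134 ≈ -6.9380e-6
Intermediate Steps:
T = -25 (T = 5 - 1*30 = 5 - 30 = -25)
I(m, w) = 2 - m*w
1/(((-43 + T) - 197)*418 + I(402, 83)) = 1/(((-43 - 25) - 197)*418 + (2 - 1*402*83)) = 1/((-68 - 197)*418 + (2 - 33366)) = 1/(-265*418 - 33364) = 1/(-110770 - 33364) = 1/(-144134) = -1/144134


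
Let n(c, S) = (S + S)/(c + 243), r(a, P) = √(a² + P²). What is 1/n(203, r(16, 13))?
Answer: 223*√17/85 ≈ 10.817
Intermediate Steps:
r(a, P) = √(P² + a²)
n(c, S) = 2*S/(243 + c) (n(c, S) = (2*S)/(243 + c) = 2*S/(243 + c))
1/n(203, r(16, 13)) = 1/(2*√(13² + 16²)/(243 + 203)) = 1/(2*√(169 + 256)/446) = 1/(2*√425*(1/446)) = 1/(2*(5*√17)*(1/446)) = 1/(5*√17/223) = 223*√17/85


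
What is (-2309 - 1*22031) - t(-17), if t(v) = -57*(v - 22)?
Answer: -26563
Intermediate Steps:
t(v) = 1254 - 57*v (t(v) = -57*(-22 + v) = 1254 - 57*v)
(-2309 - 1*22031) - t(-17) = (-2309 - 1*22031) - (1254 - 57*(-17)) = (-2309 - 22031) - (1254 + 969) = -24340 - 1*2223 = -24340 - 2223 = -26563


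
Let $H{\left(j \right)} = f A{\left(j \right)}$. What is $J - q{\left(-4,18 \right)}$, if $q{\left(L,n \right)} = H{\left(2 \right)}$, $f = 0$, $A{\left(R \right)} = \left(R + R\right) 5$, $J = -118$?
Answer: $-118$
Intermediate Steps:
$A{\left(R \right)} = 10 R$ ($A{\left(R \right)} = 2 R 5 = 10 R$)
$H{\left(j \right)} = 0$ ($H{\left(j \right)} = 0 \cdot 10 j = 0$)
$q{\left(L,n \right)} = 0$
$J - q{\left(-4,18 \right)} = -118 - 0 = -118 + 0 = -118$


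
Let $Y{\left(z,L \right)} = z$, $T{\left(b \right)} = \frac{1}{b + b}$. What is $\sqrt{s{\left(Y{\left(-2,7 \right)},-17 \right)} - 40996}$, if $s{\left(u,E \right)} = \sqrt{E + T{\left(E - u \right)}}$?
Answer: $\frac{\sqrt{-36896400 + 30 i \sqrt{15330}}}{30} \approx 0.010192 + 202.47 i$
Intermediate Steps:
$T{\left(b \right)} = \frac{1}{2 b}$
$s{\left(u,E \right)} = \sqrt{E + \frac{1}{2 \left(E - u\right)}}$
$\sqrt{s{\left(Y{\left(-2,7 \right)},-17 \right)} - 40996} = \sqrt{\frac{\sqrt{2} \sqrt{\frac{1}{-17 - -2} + 2 \left(-17\right)}}{2} - 40996} = \sqrt{\frac{\sqrt{2} \sqrt{\frac{1}{-17 + 2} - 34}}{2} - 40996} = \sqrt{\frac{\sqrt{2} \sqrt{\frac{1}{-15} - 34}}{2} - 40996} = \sqrt{\frac{\sqrt{2} \sqrt{- \frac{1}{15} - 34}}{2} - 40996} = \sqrt{\frac{\sqrt{2} \sqrt{- \frac{511}{15}}}{2} - 40996} = \sqrt{\frac{\sqrt{2} \frac{i \sqrt{7665}}{15}}{2} - 40996} = \sqrt{\frac{i \sqrt{15330}}{30} - 40996} = \sqrt{-40996 + \frac{i \sqrt{15330}}{30}}$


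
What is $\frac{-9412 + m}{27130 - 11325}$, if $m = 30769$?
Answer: $\frac{21357}{15805} \approx 1.3513$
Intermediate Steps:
$\frac{-9412 + m}{27130 - 11325} = \frac{-9412 + 30769}{27130 - 11325} = \frac{21357}{15805}$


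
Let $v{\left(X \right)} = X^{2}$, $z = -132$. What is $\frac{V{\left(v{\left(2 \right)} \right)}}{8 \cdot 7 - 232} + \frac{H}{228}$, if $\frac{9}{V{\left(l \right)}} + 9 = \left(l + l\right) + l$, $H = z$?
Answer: $- \frac{1993}{3344} \approx -0.59599$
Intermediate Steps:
$H = -132$
$V{\left(l \right)} = \frac{9}{-9 + 3 l}$ ($V{\left(l \right)} = \frac{9}{-9 + \left(\left(l + l\right) + l\right)} = \frac{9}{-9 + \left(2 l + l\right)} = \frac{9}{-9 + 3 l}$)
$\frac{V{\left(v{\left(2 \right)} \right)}}{8 \cdot 7 - 232} + \frac{H}{228} = \frac{3 \frac{1}{-3 + 2^{2}}}{8 \cdot 7 - 232} - \frac{132}{228} = \frac{3 \frac{1}{-3 + 4}}{56 - 232} - \frac{11}{19} = \frac{3 \cdot 1^{-1}}{-176} - \frac{11}{19} = 3 \cdot 1 \left(- \frac{1}{176}\right) - \frac{11}{19} = 3 \left(- \frac{1}{176}\right) - \frac{11}{19} = - \frac{3}{176} - \frac{11}{19} = - \frac{1993}{3344}$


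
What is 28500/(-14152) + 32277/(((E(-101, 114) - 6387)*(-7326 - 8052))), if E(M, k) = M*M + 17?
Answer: -34989180148/17369550957 ≈ -2.0144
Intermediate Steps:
E(M, k) = 17 + M² (E(M, k) = M² + 17 = 17 + M²)
28500/(-14152) + 32277/(((E(-101, 114) - 6387)*(-7326 - 8052))) = 28500/(-14152) + 32277/((((17 + (-101)²) - 6387)*(-7326 - 8052))) = 28500*(-1/14152) + 32277/((((17 + 10201) - 6387)*(-15378))) = -7125/3538 + 32277/(((10218 - 6387)*(-15378))) = -7125/3538 + 32277/((3831*(-15378))) = -7125/3538 + 32277/(-58913118) = -7125/3538 + 32277*(-1/58913118) = -7125/3538 - 10759/19637706 = -34989180148/17369550957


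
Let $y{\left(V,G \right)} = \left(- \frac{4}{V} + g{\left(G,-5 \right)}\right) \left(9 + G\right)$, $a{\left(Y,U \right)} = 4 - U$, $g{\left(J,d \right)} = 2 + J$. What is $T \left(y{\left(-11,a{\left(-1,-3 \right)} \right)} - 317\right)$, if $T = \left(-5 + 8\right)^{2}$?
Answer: $- \frac{16551}{11} \approx -1504.6$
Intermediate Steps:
$T = 9$ ($T = 3^{2} = 9$)
$y{\left(V,G \right)} = \left(9 + G\right) \left(2 + G - \frac{4}{V}\right)$ ($y{\left(V,G \right)} = \left(- \frac{4}{V} + \left(2 + G\right)\right) \left(9 + G\right) = \left(2 + G - \frac{4}{V}\right) \left(9 + G\right) = \left(9 + G\right) \left(2 + G - \frac{4}{V}\right)$)
$T \left(y{\left(-11,a{\left(-1,-3 \right)} \right)} - 317\right) = 9 \left(\frac{-36 - 4 \left(4 - -3\right) - 11 \left(2 + \left(4 - -3\right)\right) \left(9 + \left(4 - -3\right)\right)}{-11} - 317\right) = 9 \left(- \frac{-36 - 4 \left(4 + 3\right) - 11 \left(2 + \left(4 + 3\right)\right) \left(9 + \left(4 + 3\right)\right)}{11} - 317\right) = 9 \left(- \frac{-36 - 28 - 11 \left(2 + 7\right) \left(9 + 7\right)}{11} - 317\right) = 9 \left(- \frac{-36 - 28 - 99 \cdot 16}{11} - 317\right) = 9 \left(- \frac{-36 - 28 - 1584}{11} - 317\right) = 9 \left(\left(- \frac{1}{11}\right) \left(-1648\right) - 317\right) = 9 \left(\frac{1648}{11} - 317\right) = 9 \left(- \frac{1839}{11}\right) = - \frac{16551}{11}$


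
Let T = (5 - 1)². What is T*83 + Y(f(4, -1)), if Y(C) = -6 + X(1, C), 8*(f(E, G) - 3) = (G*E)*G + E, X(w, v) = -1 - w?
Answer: 1320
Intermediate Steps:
T = 16 (T = 4² = 16)
f(E, G) = 3 + E/8 + E*G²/8 (f(E, G) = 3 + ((G*E)*G + E)/8 = 3 + ((E*G)*G + E)/8 = 3 + (E*G² + E)/8 = 3 + (E + E*G²)/8 = 3 + (E/8 + E*G²/8) = 3 + E/8 + E*G²/8)
Y(C) = -8 (Y(C) = -6 + (-1 - 1*1) = -6 + (-1 - 1) = -6 - 2 = -8)
T*83 + Y(f(4, -1)) = 16*83 - 8 = 1328 - 8 = 1320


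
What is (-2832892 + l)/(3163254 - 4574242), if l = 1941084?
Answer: 222952/352747 ≈ 0.63204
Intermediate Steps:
(-2832892 + l)/(3163254 - 4574242) = (-2832892 + 1941084)/(3163254 - 4574242) = -891808/(-1410988) = -891808*(-1/1410988) = 222952/352747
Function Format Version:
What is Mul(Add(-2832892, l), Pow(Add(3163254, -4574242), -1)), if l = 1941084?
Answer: Rational(222952, 352747) ≈ 0.63204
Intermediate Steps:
Mul(Add(-2832892, l), Pow(Add(3163254, -4574242), -1)) = Mul(Add(-2832892, 1941084), Pow(Add(3163254, -4574242), -1)) = Mul(-891808, Pow(-1410988, -1)) = Mul(-891808, Rational(-1, 1410988)) = Rational(222952, 352747)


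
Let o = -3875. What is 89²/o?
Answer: -7921/3875 ≈ -2.0441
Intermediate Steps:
89²/o = 89²/(-3875) = 7921*(-1/3875) = -7921/3875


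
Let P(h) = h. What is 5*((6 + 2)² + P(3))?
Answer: 335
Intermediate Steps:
5*((6 + 2)² + P(3)) = 5*((6 + 2)² + 3) = 5*(8² + 3) = 5*(64 + 3) = 5*67 = 335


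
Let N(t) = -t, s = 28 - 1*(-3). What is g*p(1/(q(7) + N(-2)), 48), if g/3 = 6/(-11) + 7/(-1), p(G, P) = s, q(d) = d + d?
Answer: -7719/11 ≈ -701.73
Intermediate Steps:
q(d) = 2*d
s = 31 (s = 28 + 3 = 31)
p(G, P) = 31
g = -249/11 (g = 3*(6/(-11) + 7/(-1)) = 3*(6*(-1/11) + 7*(-1)) = 3*(-6/11 - 7) = 3*(-83/11) = -249/11 ≈ -22.636)
g*p(1/(q(7) + N(-2)), 48) = -249/11*31 = -7719/11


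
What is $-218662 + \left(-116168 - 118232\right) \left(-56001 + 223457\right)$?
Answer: $-39251905062$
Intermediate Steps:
$-218662 + \left(-116168 - 118232\right) \left(-56001 + 223457\right) = -218662 - 39251686400 = -39251905062$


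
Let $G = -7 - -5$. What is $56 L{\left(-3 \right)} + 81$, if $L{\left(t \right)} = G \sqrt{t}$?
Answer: $81 - 112 i \sqrt{3} \approx 81.0 - 193.99 i$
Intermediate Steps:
$G = -2$ ($G = -7 + 5 = -2$)
$L{\left(t \right)} = - 2 \sqrt{t}$
$56 L{\left(-3 \right)} + 81 = 56 \left(- 2 \sqrt{-3}\right) + 81 = 56 \left(- 2 i \sqrt{3}\right) + 81 = - 112 i \sqrt{3} + 81 = 81 - 112 i \sqrt{3}$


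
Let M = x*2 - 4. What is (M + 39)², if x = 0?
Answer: 1225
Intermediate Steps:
M = -4 (M = 0*2 - 4 = 0 - 4 = -4)
(M + 39)² = (-4 + 39)² = 35² = 1225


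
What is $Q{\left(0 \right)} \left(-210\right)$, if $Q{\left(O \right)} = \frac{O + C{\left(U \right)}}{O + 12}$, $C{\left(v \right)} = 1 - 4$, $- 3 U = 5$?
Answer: $\frac{105}{2} \approx 52.5$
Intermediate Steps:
$U = - \frac{5}{3}$ ($U = \left(- \frac{1}{3}\right) 5 = - \frac{5}{3} \approx -1.6667$)
$C{\left(v \right)} = -3$
$Q{\left(O \right)} = \frac{-3 + O}{12 + O}$ ($Q{\left(O \right)} = \frac{O - 3}{O + 12} = \frac{-3 + O}{12 + O}$)
$Q{\left(0 \right)} \left(-210\right) = \frac{-3 + 0}{12 + 0} \left(-210\right) = \frac{1}{12} \left(-3\right) \left(-210\right) = \left(- \frac{1}{4}\right) \left(-210\right) = \frac{105}{2}$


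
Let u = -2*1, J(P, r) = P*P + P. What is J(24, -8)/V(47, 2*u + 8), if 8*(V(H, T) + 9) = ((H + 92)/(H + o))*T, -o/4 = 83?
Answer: -342000/5269 ≈ -64.908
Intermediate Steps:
o = -332 (o = -4*83 = -332)
J(P, r) = P + P² (J(P, r) = P² + P = P + P²)
u = -2
V(H, T) = -9 + T*(92 + H)/(8*(-332 + H)) (V(H, T) = -9 + (((H + 92)/(H - 332))*T)/8 = -9 + (((92 + H)/(-332 + H))*T)/8 = -9 + (T*(92 + H)/(-332 + H))/8 = -9 + T*(92 + H)/(8*(-332 + H)))
J(24, -8)/V(47, 2*u + 8) = (24*(1 + 24))/(((23904 - 72*47 + 92*(2*(-2) + 8) + 47*(2*(-2) + 8))/(8*(-332 + 47)))) = (24*25)/(((⅛)*(23904 - 3384 + 92*(-4 + 8) + 47*(-4 + 8))/(-285))) = 600/(((⅛)*(-1/285)*(23904 - 3384 + 92*4 + 47*4))) = 600/(((⅛)*(-1/285)*(23904 - 3384 + 368 + 188))) = 600/(((⅛)*(-1/285)*21076)) = 600/(-5269/570) = 600*(-570/5269) = -342000/5269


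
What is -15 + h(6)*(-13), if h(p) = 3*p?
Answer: -249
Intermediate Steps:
-15 + h(6)*(-13) = -15 + (3*6)*(-13) = -15 + 18*(-13) = -15 - 234 = -249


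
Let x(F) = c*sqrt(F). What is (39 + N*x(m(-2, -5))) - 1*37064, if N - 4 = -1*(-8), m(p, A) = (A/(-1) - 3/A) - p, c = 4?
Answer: -37025 + 48*sqrt(190)/5 ≈ -36893.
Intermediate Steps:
m(p, A) = -A - p - 3/A (m(p, A) = (A*(-1) - 3/A) - p = (-A - 3/A) - p = -A - p - 3/A)
N = 12 (N = 4 - 1*(-8) = 4 + 8 = 12)
x(F) = 4*sqrt(F)
(39 + N*x(m(-2, -5))) - 1*37064 = (39 + 12*(4*sqrt(-1*(-5) - 1*(-2) - 3/(-5)))) - 1*37064 = (39 + 12*(4*sqrt(5 + 2 - 3*(-1/5)))) - 37064 = (39 + 12*(4*sqrt(5 + 2 + 3/5))) - 37064 = (39 + 12*(4*sqrt(38/5))) - 37064 = (39 + 12*(4*(sqrt(190)/5))) - 37064 = (39 + 12*(4*sqrt(190)/5)) - 37064 = (39 + 48*sqrt(190)/5) - 37064 = -37025 + 48*sqrt(190)/5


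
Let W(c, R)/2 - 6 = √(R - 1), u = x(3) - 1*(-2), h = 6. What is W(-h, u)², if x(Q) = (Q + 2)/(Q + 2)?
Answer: 152 + 48*√2 ≈ 219.88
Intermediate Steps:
x(Q) = 1 (x(Q) = (2 + Q)/(2 + Q) = 1)
u = 3 (u = 1 - 1*(-2) = 1 + 2 = 3)
W(c, R) = 12 + 2*√(-1 + R) (W(c, R) = 12 + 2*√(R - 1) = 12 + 2*√(-1 + R))
W(-h, u)² = (12 + 2*√(-1 + 3))² = (12 + 2*√2)²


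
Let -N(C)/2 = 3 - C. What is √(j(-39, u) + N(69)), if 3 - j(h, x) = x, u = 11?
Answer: 2*√31 ≈ 11.136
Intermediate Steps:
j(h, x) = 3 - x
N(C) = -6 + 2*C (N(C) = -2*(3 - C) = -6 + 2*C)
√(j(-39, u) + N(69)) = √((3 - 1*11) + (-6 + 2*69)) = √((3 - 11) + (-6 + 138)) = √(-8 + 132) = √124 = 2*√31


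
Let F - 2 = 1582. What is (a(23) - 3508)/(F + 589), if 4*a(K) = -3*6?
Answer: -7025/4346 ≈ -1.6164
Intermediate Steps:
a(K) = -9/2 (a(K) = (-3*6)/4 = (¼)*(-18) = -9/2)
F = 1584 (F = 2 + 1582 = 1584)
(a(23) - 3508)/(F + 589) = (-9/2 - 3508)/(1584 + 589) = -7025/2/2173 = -7025/2*1/2173 = -7025/4346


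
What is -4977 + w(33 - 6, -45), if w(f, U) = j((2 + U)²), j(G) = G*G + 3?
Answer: 3413827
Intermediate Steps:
j(G) = 3 + G² (j(G) = G² + 3 = 3 + G²)
w(f, U) = 3 + (2 + U)⁴ (w(f, U) = 3 + ((2 + U)²)² = 3 + (2 + U)⁴)
-4977 + w(33 - 6, -45) = -4977 + (3 + (2 - 45)⁴) = -4977 + (3 + (-43)⁴) = -4977 + (3 + 3418801) = -4977 + 3418804 = 3413827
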